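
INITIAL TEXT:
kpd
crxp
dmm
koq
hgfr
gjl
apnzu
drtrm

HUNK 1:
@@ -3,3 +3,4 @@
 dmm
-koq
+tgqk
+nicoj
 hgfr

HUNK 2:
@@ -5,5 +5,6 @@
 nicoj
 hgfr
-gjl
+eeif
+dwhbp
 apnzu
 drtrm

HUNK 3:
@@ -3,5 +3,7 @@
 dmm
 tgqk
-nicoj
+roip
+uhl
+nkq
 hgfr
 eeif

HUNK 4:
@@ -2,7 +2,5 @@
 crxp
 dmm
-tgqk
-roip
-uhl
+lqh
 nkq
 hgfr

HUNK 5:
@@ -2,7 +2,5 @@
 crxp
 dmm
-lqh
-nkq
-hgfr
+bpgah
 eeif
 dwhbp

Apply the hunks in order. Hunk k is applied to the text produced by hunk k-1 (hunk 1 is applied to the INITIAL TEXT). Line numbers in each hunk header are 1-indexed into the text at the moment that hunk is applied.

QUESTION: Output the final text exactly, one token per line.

Hunk 1: at line 3 remove [koq] add [tgqk,nicoj] -> 9 lines: kpd crxp dmm tgqk nicoj hgfr gjl apnzu drtrm
Hunk 2: at line 5 remove [gjl] add [eeif,dwhbp] -> 10 lines: kpd crxp dmm tgqk nicoj hgfr eeif dwhbp apnzu drtrm
Hunk 3: at line 3 remove [nicoj] add [roip,uhl,nkq] -> 12 lines: kpd crxp dmm tgqk roip uhl nkq hgfr eeif dwhbp apnzu drtrm
Hunk 4: at line 2 remove [tgqk,roip,uhl] add [lqh] -> 10 lines: kpd crxp dmm lqh nkq hgfr eeif dwhbp apnzu drtrm
Hunk 5: at line 2 remove [lqh,nkq,hgfr] add [bpgah] -> 8 lines: kpd crxp dmm bpgah eeif dwhbp apnzu drtrm

Answer: kpd
crxp
dmm
bpgah
eeif
dwhbp
apnzu
drtrm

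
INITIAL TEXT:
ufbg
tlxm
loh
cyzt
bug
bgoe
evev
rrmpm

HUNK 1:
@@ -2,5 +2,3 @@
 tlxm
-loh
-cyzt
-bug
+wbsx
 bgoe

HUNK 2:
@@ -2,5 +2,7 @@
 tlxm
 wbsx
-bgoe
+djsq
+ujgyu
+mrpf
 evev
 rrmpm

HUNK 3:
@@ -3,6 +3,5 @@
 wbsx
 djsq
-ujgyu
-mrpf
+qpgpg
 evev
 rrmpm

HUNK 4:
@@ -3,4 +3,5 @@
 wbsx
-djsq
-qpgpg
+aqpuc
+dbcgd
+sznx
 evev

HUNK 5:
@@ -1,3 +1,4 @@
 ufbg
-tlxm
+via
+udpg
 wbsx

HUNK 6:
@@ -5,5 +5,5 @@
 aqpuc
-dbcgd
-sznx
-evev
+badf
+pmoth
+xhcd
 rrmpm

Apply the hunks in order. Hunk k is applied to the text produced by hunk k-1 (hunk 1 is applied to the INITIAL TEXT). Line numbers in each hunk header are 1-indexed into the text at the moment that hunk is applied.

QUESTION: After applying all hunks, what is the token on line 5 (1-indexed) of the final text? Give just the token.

Answer: aqpuc

Derivation:
Hunk 1: at line 2 remove [loh,cyzt,bug] add [wbsx] -> 6 lines: ufbg tlxm wbsx bgoe evev rrmpm
Hunk 2: at line 2 remove [bgoe] add [djsq,ujgyu,mrpf] -> 8 lines: ufbg tlxm wbsx djsq ujgyu mrpf evev rrmpm
Hunk 3: at line 3 remove [ujgyu,mrpf] add [qpgpg] -> 7 lines: ufbg tlxm wbsx djsq qpgpg evev rrmpm
Hunk 4: at line 3 remove [djsq,qpgpg] add [aqpuc,dbcgd,sznx] -> 8 lines: ufbg tlxm wbsx aqpuc dbcgd sznx evev rrmpm
Hunk 5: at line 1 remove [tlxm] add [via,udpg] -> 9 lines: ufbg via udpg wbsx aqpuc dbcgd sznx evev rrmpm
Hunk 6: at line 5 remove [dbcgd,sznx,evev] add [badf,pmoth,xhcd] -> 9 lines: ufbg via udpg wbsx aqpuc badf pmoth xhcd rrmpm
Final line 5: aqpuc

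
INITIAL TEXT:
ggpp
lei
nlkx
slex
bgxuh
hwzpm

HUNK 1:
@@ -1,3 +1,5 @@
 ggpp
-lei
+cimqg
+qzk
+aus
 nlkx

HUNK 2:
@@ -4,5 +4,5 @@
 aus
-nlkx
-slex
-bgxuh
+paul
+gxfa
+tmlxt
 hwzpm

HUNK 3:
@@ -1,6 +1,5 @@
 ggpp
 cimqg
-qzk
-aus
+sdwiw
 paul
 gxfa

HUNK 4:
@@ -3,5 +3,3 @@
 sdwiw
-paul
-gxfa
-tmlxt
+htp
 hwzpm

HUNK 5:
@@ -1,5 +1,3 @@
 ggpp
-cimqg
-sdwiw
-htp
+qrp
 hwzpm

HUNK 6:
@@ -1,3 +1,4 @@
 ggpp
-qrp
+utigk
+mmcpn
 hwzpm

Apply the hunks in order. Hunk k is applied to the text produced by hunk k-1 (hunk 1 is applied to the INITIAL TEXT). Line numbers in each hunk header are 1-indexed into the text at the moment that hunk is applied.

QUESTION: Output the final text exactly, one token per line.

Answer: ggpp
utigk
mmcpn
hwzpm

Derivation:
Hunk 1: at line 1 remove [lei] add [cimqg,qzk,aus] -> 8 lines: ggpp cimqg qzk aus nlkx slex bgxuh hwzpm
Hunk 2: at line 4 remove [nlkx,slex,bgxuh] add [paul,gxfa,tmlxt] -> 8 lines: ggpp cimqg qzk aus paul gxfa tmlxt hwzpm
Hunk 3: at line 1 remove [qzk,aus] add [sdwiw] -> 7 lines: ggpp cimqg sdwiw paul gxfa tmlxt hwzpm
Hunk 4: at line 3 remove [paul,gxfa,tmlxt] add [htp] -> 5 lines: ggpp cimqg sdwiw htp hwzpm
Hunk 5: at line 1 remove [cimqg,sdwiw,htp] add [qrp] -> 3 lines: ggpp qrp hwzpm
Hunk 6: at line 1 remove [qrp] add [utigk,mmcpn] -> 4 lines: ggpp utigk mmcpn hwzpm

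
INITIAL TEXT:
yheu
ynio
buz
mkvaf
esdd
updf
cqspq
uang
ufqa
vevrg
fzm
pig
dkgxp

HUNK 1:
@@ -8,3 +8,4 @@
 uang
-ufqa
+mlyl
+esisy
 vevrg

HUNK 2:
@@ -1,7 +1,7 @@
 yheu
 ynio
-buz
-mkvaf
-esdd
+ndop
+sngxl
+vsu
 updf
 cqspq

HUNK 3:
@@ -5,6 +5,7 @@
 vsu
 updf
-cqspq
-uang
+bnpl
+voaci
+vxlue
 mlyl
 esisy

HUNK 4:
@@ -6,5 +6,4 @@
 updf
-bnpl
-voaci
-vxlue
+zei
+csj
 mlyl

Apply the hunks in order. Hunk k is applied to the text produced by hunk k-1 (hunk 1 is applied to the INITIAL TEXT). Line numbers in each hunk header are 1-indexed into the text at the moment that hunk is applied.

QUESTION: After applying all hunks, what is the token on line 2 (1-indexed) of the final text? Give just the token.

Answer: ynio

Derivation:
Hunk 1: at line 8 remove [ufqa] add [mlyl,esisy] -> 14 lines: yheu ynio buz mkvaf esdd updf cqspq uang mlyl esisy vevrg fzm pig dkgxp
Hunk 2: at line 1 remove [buz,mkvaf,esdd] add [ndop,sngxl,vsu] -> 14 lines: yheu ynio ndop sngxl vsu updf cqspq uang mlyl esisy vevrg fzm pig dkgxp
Hunk 3: at line 5 remove [cqspq,uang] add [bnpl,voaci,vxlue] -> 15 lines: yheu ynio ndop sngxl vsu updf bnpl voaci vxlue mlyl esisy vevrg fzm pig dkgxp
Hunk 4: at line 6 remove [bnpl,voaci,vxlue] add [zei,csj] -> 14 lines: yheu ynio ndop sngxl vsu updf zei csj mlyl esisy vevrg fzm pig dkgxp
Final line 2: ynio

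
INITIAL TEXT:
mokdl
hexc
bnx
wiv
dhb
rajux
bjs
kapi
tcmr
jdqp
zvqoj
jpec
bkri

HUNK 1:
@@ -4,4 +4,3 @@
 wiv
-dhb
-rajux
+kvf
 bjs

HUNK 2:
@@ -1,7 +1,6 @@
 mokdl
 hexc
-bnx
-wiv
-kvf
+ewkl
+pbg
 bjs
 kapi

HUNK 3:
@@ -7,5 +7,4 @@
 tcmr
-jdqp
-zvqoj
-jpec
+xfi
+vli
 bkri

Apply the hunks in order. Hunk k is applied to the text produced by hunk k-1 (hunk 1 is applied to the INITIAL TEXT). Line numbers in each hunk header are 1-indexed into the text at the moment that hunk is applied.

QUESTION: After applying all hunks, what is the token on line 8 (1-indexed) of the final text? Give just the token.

Answer: xfi

Derivation:
Hunk 1: at line 4 remove [dhb,rajux] add [kvf] -> 12 lines: mokdl hexc bnx wiv kvf bjs kapi tcmr jdqp zvqoj jpec bkri
Hunk 2: at line 1 remove [bnx,wiv,kvf] add [ewkl,pbg] -> 11 lines: mokdl hexc ewkl pbg bjs kapi tcmr jdqp zvqoj jpec bkri
Hunk 3: at line 7 remove [jdqp,zvqoj,jpec] add [xfi,vli] -> 10 lines: mokdl hexc ewkl pbg bjs kapi tcmr xfi vli bkri
Final line 8: xfi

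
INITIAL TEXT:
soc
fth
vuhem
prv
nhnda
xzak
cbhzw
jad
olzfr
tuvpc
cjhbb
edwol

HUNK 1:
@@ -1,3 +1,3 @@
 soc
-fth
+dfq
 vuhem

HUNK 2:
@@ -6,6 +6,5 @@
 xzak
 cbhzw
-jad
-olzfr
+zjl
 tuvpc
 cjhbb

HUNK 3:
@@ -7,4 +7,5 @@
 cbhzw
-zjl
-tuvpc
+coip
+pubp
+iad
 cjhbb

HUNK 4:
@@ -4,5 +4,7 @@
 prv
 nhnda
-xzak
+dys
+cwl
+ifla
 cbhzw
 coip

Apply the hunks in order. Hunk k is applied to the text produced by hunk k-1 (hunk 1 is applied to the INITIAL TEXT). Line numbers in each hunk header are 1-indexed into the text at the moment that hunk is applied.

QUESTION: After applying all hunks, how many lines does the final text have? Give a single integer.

Hunk 1: at line 1 remove [fth] add [dfq] -> 12 lines: soc dfq vuhem prv nhnda xzak cbhzw jad olzfr tuvpc cjhbb edwol
Hunk 2: at line 6 remove [jad,olzfr] add [zjl] -> 11 lines: soc dfq vuhem prv nhnda xzak cbhzw zjl tuvpc cjhbb edwol
Hunk 3: at line 7 remove [zjl,tuvpc] add [coip,pubp,iad] -> 12 lines: soc dfq vuhem prv nhnda xzak cbhzw coip pubp iad cjhbb edwol
Hunk 4: at line 4 remove [xzak] add [dys,cwl,ifla] -> 14 lines: soc dfq vuhem prv nhnda dys cwl ifla cbhzw coip pubp iad cjhbb edwol
Final line count: 14

Answer: 14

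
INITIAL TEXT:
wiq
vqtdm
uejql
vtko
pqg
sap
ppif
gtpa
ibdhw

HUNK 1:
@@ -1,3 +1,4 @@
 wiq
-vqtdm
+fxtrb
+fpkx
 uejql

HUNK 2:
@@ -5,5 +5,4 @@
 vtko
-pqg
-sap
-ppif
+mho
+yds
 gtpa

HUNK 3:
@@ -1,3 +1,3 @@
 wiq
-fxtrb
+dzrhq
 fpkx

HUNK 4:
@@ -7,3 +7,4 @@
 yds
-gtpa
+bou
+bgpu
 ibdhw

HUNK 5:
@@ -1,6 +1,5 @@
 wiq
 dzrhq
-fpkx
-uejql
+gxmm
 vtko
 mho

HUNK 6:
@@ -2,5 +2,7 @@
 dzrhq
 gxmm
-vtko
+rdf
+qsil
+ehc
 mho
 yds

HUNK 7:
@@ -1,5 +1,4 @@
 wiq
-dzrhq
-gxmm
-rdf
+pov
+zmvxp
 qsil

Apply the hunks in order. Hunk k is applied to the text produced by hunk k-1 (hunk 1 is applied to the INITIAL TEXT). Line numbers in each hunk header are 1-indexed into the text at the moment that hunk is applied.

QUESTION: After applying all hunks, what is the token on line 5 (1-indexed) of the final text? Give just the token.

Hunk 1: at line 1 remove [vqtdm] add [fxtrb,fpkx] -> 10 lines: wiq fxtrb fpkx uejql vtko pqg sap ppif gtpa ibdhw
Hunk 2: at line 5 remove [pqg,sap,ppif] add [mho,yds] -> 9 lines: wiq fxtrb fpkx uejql vtko mho yds gtpa ibdhw
Hunk 3: at line 1 remove [fxtrb] add [dzrhq] -> 9 lines: wiq dzrhq fpkx uejql vtko mho yds gtpa ibdhw
Hunk 4: at line 7 remove [gtpa] add [bou,bgpu] -> 10 lines: wiq dzrhq fpkx uejql vtko mho yds bou bgpu ibdhw
Hunk 5: at line 1 remove [fpkx,uejql] add [gxmm] -> 9 lines: wiq dzrhq gxmm vtko mho yds bou bgpu ibdhw
Hunk 6: at line 2 remove [vtko] add [rdf,qsil,ehc] -> 11 lines: wiq dzrhq gxmm rdf qsil ehc mho yds bou bgpu ibdhw
Hunk 7: at line 1 remove [dzrhq,gxmm,rdf] add [pov,zmvxp] -> 10 lines: wiq pov zmvxp qsil ehc mho yds bou bgpu ibdhw
Final line 5: ehc

Answer: ehc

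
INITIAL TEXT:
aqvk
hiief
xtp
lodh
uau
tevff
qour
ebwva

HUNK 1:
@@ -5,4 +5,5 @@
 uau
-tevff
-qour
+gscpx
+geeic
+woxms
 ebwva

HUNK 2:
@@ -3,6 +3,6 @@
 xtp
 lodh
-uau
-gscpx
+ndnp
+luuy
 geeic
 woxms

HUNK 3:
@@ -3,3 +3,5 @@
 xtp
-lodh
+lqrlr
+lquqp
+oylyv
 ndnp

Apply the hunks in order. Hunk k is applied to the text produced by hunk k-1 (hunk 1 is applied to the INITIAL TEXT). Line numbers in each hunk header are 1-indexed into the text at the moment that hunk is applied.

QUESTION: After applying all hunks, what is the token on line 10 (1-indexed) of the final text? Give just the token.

Hunk 1: at line 5 remove [tevff,qour] add [gscpx,geeic,woxms] -> 9 lines: aqvk hiief xtp lodh uau gscpx geeic woxms ebwva
Hunk 2: at line 3 remove [uau,gscpx] add [ndnp,luuy] -> 9 lines: aqvk hiief xtp lodh ndnp luuy geeic woxms ebwva
Hunk 3: at line 3 remove [lodh] add [lqrlr,lquqp,oylyv] -> 11 lines: aqvk hiief xtp lqrlr lquqp oylyv ndnp luuy geeic woxms ebwva
Final line 10: woxms

Answer: woxms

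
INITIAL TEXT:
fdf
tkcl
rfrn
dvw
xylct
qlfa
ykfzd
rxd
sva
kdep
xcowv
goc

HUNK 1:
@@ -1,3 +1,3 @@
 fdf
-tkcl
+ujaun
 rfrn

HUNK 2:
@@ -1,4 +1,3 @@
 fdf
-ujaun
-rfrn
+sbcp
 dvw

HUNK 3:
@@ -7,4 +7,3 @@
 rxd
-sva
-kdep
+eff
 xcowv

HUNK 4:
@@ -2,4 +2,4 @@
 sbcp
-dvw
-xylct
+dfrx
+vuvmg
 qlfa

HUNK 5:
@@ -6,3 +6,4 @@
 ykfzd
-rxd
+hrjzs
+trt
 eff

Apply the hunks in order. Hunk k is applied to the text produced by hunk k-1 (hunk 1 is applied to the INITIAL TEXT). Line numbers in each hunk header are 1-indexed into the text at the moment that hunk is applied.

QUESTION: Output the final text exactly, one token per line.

Answer: fdf
sbcp
dfrx
vuvmg
qlfa
ykfzd
hrjzs
trt
eff
xcowv
goc

Derivation:
Hunk 1: at line 1 remove [tkcl] add [ujaun] -> 12 lines: fdf ujaun rfrn dvw xylct qlfa ykfzd rxd sva kdep xcowv goc
Hunk 2: at line 1 remove [ujaun,rfrn] add [sbcp] -> 11 lines: fdf sbcp dvw xylct qlfa ykfzd rxd sva kdep xcowv goc
Hunk 3: at line 7 remove [sva,kdep] add [eff] -> 10 lines: fdf sbcp dvw xylct qlfa ykfzd rxd eff xcowv goc
Hunk 4: at line 2 remove [dvw,xylct] add [dfrx,vuvmg] -> 10 lines: fdf sbcp dfrx vuvmg qlfa ykfzd rxd eff xcowv goc
Hunk 5: at line 6 remove [rxd] add [hrjzs,trt] -> 11 lines: fdf sbcp dfrx vuvmg qlfa ykfzd hrjzs trt eff xcowv goc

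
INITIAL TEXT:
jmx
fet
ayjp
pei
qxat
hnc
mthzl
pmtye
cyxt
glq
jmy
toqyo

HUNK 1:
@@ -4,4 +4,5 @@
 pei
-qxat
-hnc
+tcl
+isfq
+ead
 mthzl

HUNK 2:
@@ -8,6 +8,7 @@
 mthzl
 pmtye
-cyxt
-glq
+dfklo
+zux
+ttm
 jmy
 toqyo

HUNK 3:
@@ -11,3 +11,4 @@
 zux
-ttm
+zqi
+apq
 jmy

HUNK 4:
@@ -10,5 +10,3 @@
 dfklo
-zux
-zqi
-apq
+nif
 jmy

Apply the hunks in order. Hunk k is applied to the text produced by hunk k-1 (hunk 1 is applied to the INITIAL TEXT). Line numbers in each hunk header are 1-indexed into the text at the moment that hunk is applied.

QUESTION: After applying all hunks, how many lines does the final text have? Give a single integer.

Hunk 1: at line 4 remove [qxat,hnc] add [tcl,isfq,ead] -> 13 lines: jmx fet ayjp pei tcl isfq ead mthzl pmtye cyxt glq jmy toqyo
Hunk 2: at line 8 remove [cyxt,glq] add [dfklo,zux,ttm] -> 14 lines: jmx fet ayjp pei tcl isfq ead mthzl pmtye dfklo zux ttm jmy toqyo
Hunk 3: at line 11 remove [ttm] add [zqi,apq] -> 15 lines: jmx fet ayjp pei tcl isfq ead mthzl pmtye dfklo zux zqi apq jmy toqyo
Hunk 4: at line 10 remove [zux,zqi,apq] add [nif] -> 13 lines: jmx fet ayjp pei tcl isfq ead mthzl pmtye dfklo nif jmy toqyo
Final line count: 13

Answer: 13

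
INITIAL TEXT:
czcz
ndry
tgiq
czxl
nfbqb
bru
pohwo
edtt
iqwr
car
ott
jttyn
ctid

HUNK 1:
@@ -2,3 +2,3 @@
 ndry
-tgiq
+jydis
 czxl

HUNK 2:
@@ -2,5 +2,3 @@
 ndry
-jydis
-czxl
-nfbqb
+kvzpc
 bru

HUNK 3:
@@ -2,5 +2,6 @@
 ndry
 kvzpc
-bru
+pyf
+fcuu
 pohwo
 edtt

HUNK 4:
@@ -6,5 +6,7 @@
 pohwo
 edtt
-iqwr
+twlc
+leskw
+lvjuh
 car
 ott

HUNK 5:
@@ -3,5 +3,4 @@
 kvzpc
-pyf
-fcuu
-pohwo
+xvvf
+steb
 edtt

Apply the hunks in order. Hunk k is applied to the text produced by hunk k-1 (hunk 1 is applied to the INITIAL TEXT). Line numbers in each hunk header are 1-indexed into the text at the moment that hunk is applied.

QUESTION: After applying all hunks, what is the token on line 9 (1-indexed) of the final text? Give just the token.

Answer: lvjuh

Derivation:
Hunk 1: at line 2 remove [tgiq] add [jydis] -> 13 lines: czcz ndry jydis czxl nfbqb bru pohwo edtt iqwr car ott jttyn ctid
Hunk 2: at line 2 remove [jydis,czxl,nfbqb] add [kvzpc] -> 11 lines: czcz ndry kvzpc bru pohwo edtt iqwr car ott jttyn ctid
Hunk 3: at line 2 remove [bru] add [pyf,fcuu] -> 12 lines: czcz ndry kvzpc pyf fcuu pohwo edtt iqwr car ott jttyn ctid
Hunk 4: at line 6 remove [iqwr] add [twlc,leskw,lvjuh] -> 14 lines: czcz ndry kvzpc pyf fcuu pohwo edtt twlc leskw lvjuh car ott jttyn ctid
Hunk 5: at line 3 remove [pyf,fcuu,pohwo] add [xvvf,steb] -> 13 lines: czcz ndry kvzpc xvvf steb edtt twlc leskw lvjuh car ott jttyn ctid
Final line 9: lvjuh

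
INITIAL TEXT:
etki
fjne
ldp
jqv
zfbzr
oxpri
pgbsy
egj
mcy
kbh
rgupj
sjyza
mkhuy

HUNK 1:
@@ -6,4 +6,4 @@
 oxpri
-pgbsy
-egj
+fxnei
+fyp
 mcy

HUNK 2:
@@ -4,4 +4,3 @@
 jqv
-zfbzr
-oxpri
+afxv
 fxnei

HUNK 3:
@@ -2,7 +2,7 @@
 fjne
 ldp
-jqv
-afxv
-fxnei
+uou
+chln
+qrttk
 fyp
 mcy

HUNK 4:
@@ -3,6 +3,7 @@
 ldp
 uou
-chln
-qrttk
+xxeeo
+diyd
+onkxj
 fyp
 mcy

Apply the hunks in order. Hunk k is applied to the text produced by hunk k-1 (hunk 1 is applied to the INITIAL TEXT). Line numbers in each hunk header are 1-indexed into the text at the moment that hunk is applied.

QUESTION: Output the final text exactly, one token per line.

Hunk 1: at line 6 remove [pgbsy,egj] add [fxnei,fyp] -> 13 lines: etki fjne ldp jqv zfbzr oxpri fxnei fyp mcy kbh rgupj sjyza mkhuy
Hunk 2: at line 4 remove [zfbzr,oxpri] add [afxv] -> 12 lines: etki fjne ldp jqv afxv fxnei fyp mcy kbh rgupj sjyza mkhuy
Hunk 3: at line 2 remove [jqv,afxv,fxnei] add [uou,chln,qrttk] -> 12 lines: etki fjne ldp uou chln qrttk fyp mcy kbh rgupj sjyza mkhuy
Hunk 4: at line 3 remove [chln,qrttk] add [xxeeo,diyd,onkxj] -> 13 lines: etki fjne ldp uou xxeeo diyd onkxj fyp mcy kbh rgupj sjyza mkhuy

Answer: etki
fjne
ldp
uou
xxeeo
diyd
onkxj
fyp
mcy
kbh
rgupj
sjyza
mkhuy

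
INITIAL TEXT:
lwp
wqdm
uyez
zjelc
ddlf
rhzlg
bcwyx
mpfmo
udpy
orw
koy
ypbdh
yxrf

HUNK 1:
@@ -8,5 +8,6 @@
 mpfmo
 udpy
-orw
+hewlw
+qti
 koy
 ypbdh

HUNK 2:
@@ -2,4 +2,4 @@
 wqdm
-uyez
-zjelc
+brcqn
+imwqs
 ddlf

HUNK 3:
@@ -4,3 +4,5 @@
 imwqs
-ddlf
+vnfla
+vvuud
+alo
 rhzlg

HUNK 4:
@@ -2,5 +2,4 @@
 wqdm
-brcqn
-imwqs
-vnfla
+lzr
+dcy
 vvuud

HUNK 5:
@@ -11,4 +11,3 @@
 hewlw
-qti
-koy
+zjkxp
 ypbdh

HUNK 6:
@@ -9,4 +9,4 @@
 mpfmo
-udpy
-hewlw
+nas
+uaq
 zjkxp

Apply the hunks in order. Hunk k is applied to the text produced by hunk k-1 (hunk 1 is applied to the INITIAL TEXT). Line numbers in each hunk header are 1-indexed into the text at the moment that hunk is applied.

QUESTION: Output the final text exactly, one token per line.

Hunk 1: at line 8 remove [orw] add [hewlw,qti] -> 14 lines: lwp wqdm uyez zjelc ddlf rhzlg bcwyx mpfmo udpy hewlw qti koy ypbdh yxrf
Hunk 2: at line 2 remove [uyez,zjelc] add [brcqn,imwqs] -> 14 lines: lwp wqdm brcqn imwqs ddlf rhzlg bcwyx mpfmo udpy hewlw qti koy ypbdh yxrf
Hunk 3: at line 4 remove [ddlf] add [vnfla,vvuud,alo] -> 16 lines: lwp wqdm brcqn imwqs vnfla vvuud alo rhzlg bcwyx mpfmo udpy hewlw qti koy ypbdh yxrf
Hunk 4: at line 2 remove [brcqn,imwqs,vnfla] add [lzr,dcy] -> 15 lines: lwp wqdm lzr dcy vvuud alo rhzlg bcwyx mpfmo udpy hewlw qti koy ypbdh yxrf
Hunk 5: at line 11 remove [qti,koy] add [zjkxp] -> 14 lines: lwp wqdm lzr dcy vvuud alo rhzlg bcwyx mpfmo udpy hewlw zjkxp ypbdh yxrf
Hunk 6: at line 9 remove [udpy,hewlw] add [nas,uaq] -> 14 lines: lwp wqdm lzr dcy vvuud alo rhzlg bcwyx mpfmo nas uaq zjkxp ypbdh yxrf

Answer: lwp
wqdm
lzr
dcy
vvuud
alo
rhzlg
bcwyx
mpfmo
nas
uaq
zjkxp
ypbdh
yxrf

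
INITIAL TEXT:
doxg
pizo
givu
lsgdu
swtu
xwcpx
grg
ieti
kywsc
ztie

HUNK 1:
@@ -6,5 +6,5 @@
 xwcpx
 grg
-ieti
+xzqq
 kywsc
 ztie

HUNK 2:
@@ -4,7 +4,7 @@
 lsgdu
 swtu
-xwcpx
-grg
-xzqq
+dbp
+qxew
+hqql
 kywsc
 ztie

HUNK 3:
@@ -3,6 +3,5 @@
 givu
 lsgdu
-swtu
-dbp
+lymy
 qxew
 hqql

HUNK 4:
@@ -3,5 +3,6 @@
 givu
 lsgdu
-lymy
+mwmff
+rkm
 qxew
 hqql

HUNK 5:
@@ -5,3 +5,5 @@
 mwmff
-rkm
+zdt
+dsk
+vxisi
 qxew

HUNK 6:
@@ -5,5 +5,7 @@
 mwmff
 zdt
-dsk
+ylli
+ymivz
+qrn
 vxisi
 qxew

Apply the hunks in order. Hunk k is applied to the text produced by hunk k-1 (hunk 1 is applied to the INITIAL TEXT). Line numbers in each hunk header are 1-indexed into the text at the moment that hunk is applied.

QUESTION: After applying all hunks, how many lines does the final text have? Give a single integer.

Hunk 1: at line 6 remove [ieti] add [xzqq] -> 10 lines: doxg pizo givu lsgdu swtu xwcpx grg xzqq kywsc ztie
Hunk 2: at line 4 remove [xwcpx,grg,xzqq] add [dbp,qxew,hqql] -> 10 lines: doxg pizo givu lsgdu swtu dbp qxew hqql kywsc ztie
Hunk 3: at line 3 remove [swtu,dbp] add [lymy] -> 9 lines: doxg pizo givu lsgdu lymy qxew hqql kywsc ztie
Hunk 4: at line 3 remove [lymy] add [mwmff,rkm] -> 10 lines: doxg pizo givu lsgdu mwmff rkm qxew hqql kywsc ztie
Hunk 5: at line 5 remove [rkm] add [zdt,dsk,vxisi] -> 12 lines: doxg pizo givu lsgdu mwmff zdt dsk vxisi qxew hqql kywsc ztie
Hunk 6: at line 5 remove [dsk] add [ylli,ymivz,qrn] -> 14 lines: doxg pizo givu lsgdu mwmff zdt ylli ymivz qrn vxisi qxew hqql kywsc ztie
Final line count: 14

Answer: 14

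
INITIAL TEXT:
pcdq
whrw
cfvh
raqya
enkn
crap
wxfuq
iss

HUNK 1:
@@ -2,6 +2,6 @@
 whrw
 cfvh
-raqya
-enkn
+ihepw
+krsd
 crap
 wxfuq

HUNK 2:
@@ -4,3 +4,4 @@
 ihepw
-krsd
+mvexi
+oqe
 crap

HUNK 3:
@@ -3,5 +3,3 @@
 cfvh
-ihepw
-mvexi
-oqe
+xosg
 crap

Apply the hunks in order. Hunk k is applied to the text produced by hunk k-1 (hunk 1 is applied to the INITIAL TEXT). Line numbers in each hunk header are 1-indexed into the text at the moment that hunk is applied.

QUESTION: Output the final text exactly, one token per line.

Hunk 1: at line 2 remove [raqya,enkn] add [ihepw,krsd] -> 8 lines: pcdq whrw cfvh ihepw krsd crap wxfuq iss
Hunk 2: at line 4 remove [krsd] add [mvexi,oqe] -> 9 lines: pcdq whrw cfvh ihepw mvexi oqe crap wxfuq iss
Hunk 3: at line 3 remove [ihepw,mvexi,oqe] add [xosg] -> 7 lines: pcdq whrw cfvh xosg crap wxfuq iss

Answer: pcdq
whrw
cfvh
xosg
crap
wxfuq
iss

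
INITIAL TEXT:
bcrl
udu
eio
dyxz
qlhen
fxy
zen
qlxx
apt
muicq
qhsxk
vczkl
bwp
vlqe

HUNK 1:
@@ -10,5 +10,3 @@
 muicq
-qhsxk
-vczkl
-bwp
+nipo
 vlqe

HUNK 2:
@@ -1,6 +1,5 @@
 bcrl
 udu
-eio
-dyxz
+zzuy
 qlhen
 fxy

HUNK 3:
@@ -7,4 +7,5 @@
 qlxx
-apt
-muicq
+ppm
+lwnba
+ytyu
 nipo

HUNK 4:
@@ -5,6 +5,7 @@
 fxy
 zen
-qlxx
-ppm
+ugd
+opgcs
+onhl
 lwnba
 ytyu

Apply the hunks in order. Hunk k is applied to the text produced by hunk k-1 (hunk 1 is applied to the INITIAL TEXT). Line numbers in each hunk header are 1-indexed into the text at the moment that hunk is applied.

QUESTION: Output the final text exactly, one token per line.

Hunk 1: at line 10 remove [qhsxk,vczkl,bwp] add [nipo] -> 12 lines: bcrl udu eio dyxz qlhen fxy zen qlxx apt muicq nipo vlqe
Hunk 2: at line 1 remove [eio,dyxz] add [zzuy] -> 11 lines: bcrl udu zzuy qlhen fxy zen qlxx apt muicq nipo vlqe
Hunk 3: at line 7 remove [apt,muicq] add [ppm,lwnba,ytyu] -> 12 lines: bcrl udu zzuy qlhen fxy zen qlxx ppm lwnba ytyu nipo vlqe
Hunk 4: at line 5 remove [qlxx,ppm] add [ugd,opgcs,onhl] -> 13 lines: bcrl udu zzuy qlhen fxy zen ugd opgcs onhl lwnba ytyu nipo vlqe

Answer: bcrl
udu
zzuy
qlhen
fxy
zen
ugd
opgcs
onhl
lwnba
ytyu
nipo
vlqe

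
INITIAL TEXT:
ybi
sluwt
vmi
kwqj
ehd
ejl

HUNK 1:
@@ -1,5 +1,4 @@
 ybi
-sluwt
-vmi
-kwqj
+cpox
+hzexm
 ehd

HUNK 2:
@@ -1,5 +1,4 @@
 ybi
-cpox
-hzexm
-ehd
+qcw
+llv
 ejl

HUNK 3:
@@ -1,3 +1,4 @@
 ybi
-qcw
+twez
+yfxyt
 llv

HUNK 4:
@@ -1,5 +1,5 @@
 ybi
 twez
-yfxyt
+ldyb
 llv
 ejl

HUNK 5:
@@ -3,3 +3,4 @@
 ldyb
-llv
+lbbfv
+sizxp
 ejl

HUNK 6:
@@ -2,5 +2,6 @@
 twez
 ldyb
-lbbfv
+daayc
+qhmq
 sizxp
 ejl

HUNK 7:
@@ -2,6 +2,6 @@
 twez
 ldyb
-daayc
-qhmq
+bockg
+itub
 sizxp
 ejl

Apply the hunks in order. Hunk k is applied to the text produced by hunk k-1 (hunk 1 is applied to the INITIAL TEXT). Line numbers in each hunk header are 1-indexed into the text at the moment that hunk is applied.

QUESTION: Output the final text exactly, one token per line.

Hunk 1: at line 1 remove [sluwt,vmi,kwqj] add [cpox,hzexm] -> 5 lines: ybi cpox hzexm ehd ejl
Hunk 2: at line 1 remove [cpox,hzexm,ehd] add [qcw,llv] -> 4 lines: ybi qcw llv ejl
Hunk 3: at line 1 remove [qcw] add [twez,yfxyt] -> 5 lines: ybi twez yfxyt llv ejl
Hunk 4: at line 1 remove [yfxyt] add [ldyb] -> 5 lines: ybi twez ldyb llv ejl
Hunk 5: at line 3 remove [llv] add [lbbfv,sizxp] -> 6 lines: ybi twez ldyb lbbfv sizxp ejl
Hunk 6: at line 2 remove [lbbfv] add [daayc,qhmq] -> 7 lines: ybi twez ldyb daayc qhmq sizxp ejl
Hunk 7: at line 2 remove [daayc,qhmq] add [bockg,itub] -> 7 lines: ybi twez ldyb bockg itub sizxp ejl

Answer: ybi
twez
ldyb
bockg
itub
sizxp
ejl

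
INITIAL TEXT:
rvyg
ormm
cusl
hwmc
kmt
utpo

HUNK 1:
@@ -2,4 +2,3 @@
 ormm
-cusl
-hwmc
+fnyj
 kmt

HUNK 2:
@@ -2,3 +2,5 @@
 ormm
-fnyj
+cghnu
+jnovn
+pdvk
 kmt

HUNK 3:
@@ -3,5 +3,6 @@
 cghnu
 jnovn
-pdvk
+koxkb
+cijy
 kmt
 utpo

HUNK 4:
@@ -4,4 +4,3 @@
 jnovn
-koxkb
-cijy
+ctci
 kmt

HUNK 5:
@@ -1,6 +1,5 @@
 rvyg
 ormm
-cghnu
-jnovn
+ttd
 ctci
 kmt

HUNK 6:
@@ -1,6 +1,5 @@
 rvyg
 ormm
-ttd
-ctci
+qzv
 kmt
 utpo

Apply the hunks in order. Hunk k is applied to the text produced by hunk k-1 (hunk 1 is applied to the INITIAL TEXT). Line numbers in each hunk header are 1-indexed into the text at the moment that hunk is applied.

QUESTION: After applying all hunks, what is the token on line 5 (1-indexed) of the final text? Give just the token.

Hunk 1: at line 2 remove [cusl,hwmc] add [fnyj] -> 5 lines: rvyg ormm fnyj kmt utpo
Hunk 2: at line 2 remove [fnyj] add [cghnu,jnovn,pdvk] -> 7 lines: rvyg ormm cghnu jnovn pdvk kmt utpo
Hunk 3: at line 3 remove [pdvk] add [koxkb,cijy] -> 8 lines: rvyg ormm cghnu jnovn koxkb cijy kmt utpo
Hunk 4: at line 4 remove [koxkb,cijy] add [ctci] -> 7 lines: rvyg ormm cghnu jnovn ctci kmt utpo
Hunk 5: at line 1 remove [cghnu,jnovn] add [ttd] -> 6 lines: rvyg ormm ttd ctci kmt utpo
Hunk 6: at line 1 remove [ttd,ctci] add [qzv] -> 5 lines: rvyg ormm qzv kmt utpo
Final line 5: utpo

Answer: utpo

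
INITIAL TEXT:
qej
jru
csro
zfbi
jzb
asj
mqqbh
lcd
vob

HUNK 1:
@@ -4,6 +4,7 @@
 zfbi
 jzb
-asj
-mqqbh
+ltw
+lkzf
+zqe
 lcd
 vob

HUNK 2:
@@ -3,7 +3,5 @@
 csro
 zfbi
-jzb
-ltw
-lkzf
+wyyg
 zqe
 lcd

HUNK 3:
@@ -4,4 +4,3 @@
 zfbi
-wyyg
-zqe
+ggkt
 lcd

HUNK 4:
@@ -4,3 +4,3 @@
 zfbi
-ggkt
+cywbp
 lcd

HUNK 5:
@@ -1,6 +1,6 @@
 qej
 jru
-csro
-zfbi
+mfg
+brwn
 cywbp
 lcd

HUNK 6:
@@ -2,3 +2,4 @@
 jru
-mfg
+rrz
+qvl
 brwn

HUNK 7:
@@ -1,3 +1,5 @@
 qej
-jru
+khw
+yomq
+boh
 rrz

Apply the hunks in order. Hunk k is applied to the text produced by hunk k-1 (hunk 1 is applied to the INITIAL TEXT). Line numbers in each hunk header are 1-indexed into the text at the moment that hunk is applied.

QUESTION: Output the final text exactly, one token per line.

Hunk 1: at line 4 remove [asj,mqqbh] add [ltw,lkzf,zqe] -> 10 lines: qej jru csro zfbi jzb ltw lkzf zqe lcd vob
Hunk 2: at line 3 remove [jzb,ltw,lkzf] add [wyyg] -> 8 lines: qej jru csro zfbi wyyg zqe lcd vob
Hunk 3: at line 4 remove [wyyg,zqe] add [ggkt] -> 7 lines: qej jru csro zfbi ggkt lcd vob
Hunk 4: at line 4 remove [ggkt] add [cywbp] -> 7 lines: qej jru csro zfbi cywbp lcd vob
Hunk 5: at line 1 remove [csro,zfbi] add [mfg,brwn] -> 7 lines: qej jru mfg brwn cywbp lcd vob
Hunk 6: at line 2 remove [mfg] add [rrz,qvl] -> 8 lines: qej jru rrz qvl brwn cywbp lcd vob
Hunk 7: at line 1 remove [jru] add [khw,yomq,boh] -> 10 lines: qej khw yomq boh rrz qvl brwn cywbp lcd vob

Answer: qej
khw
yomq
boh
rrz
qvl
brwn
cywbp
lcd
vob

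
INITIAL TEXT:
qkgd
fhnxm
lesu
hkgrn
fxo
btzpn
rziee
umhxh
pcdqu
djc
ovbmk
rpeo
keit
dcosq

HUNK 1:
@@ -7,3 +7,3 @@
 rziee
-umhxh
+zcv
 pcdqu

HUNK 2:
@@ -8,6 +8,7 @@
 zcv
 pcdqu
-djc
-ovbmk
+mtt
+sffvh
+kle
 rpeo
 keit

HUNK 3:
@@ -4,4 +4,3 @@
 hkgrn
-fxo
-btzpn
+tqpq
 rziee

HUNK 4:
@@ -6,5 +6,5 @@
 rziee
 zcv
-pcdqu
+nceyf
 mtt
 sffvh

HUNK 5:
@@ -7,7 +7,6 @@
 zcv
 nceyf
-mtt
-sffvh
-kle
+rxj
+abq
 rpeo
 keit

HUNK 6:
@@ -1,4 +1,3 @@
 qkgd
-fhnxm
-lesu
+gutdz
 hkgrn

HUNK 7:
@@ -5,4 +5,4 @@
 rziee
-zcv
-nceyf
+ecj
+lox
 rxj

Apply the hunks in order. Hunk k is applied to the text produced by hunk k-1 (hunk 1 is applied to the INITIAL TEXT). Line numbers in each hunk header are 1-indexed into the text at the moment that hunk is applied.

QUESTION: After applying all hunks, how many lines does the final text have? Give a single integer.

Hunk 1: at line 7 remove [umhxh] add [zcv] -> 14 lines: qkgd fhnxm lesu hkgrn fxo btzpn rziee zcv pcdqu djc ovbmk rpeo keit dcosq
Hunk 2: at line 8 remove [djc,ovbmk] add [mtt,sffvh,kle] -> 15 lines: qkgd fhnxm lesu hkgrn fxo btzpn rziee zcv pcdqu mtt sffvh kle rpeo keit dcosq
Hunk 3: at line 4 remove [fxo,btzpn] add [tqpq] -> 14 lines: qkgd fhnxm lesu hkgrn tqpq rziee zcv pcdqu mtt sffvh kle rpeo keit dcosq
Hunk 4: at line 6 remove [pcdqu] add [nceyf] -> 14 lines: qkgd fhnxm lesu hkgrn tqpq rziee zcv nceyf mtt sffvh kle rpeo keit dcosq
Hunk 5: at line 7 remove [mtt,sffvh,kle] add [rxj,abq] -> 13 lines: qkgd fhnxm lesu hkgrn tqpq rziee zcv nceyf rxj abq rpeo keit dcosq
Hunk 6: at line 1 remove [fhnxm,lesu] add [gutdz] -> 12 lines: qkgd gutdz hkgrn tqpq rziee zcv nceyf rxj abq rpeo keit dcosq
Hunk 7: at line 5 remove [zcv,nceyf] add [ecj,lox] -> 12 lines: qkgd gutdz hkgrn tqpq rziee ecj lox rxj abq rpeo keit dcosq
Final line count: 12

Answer: 12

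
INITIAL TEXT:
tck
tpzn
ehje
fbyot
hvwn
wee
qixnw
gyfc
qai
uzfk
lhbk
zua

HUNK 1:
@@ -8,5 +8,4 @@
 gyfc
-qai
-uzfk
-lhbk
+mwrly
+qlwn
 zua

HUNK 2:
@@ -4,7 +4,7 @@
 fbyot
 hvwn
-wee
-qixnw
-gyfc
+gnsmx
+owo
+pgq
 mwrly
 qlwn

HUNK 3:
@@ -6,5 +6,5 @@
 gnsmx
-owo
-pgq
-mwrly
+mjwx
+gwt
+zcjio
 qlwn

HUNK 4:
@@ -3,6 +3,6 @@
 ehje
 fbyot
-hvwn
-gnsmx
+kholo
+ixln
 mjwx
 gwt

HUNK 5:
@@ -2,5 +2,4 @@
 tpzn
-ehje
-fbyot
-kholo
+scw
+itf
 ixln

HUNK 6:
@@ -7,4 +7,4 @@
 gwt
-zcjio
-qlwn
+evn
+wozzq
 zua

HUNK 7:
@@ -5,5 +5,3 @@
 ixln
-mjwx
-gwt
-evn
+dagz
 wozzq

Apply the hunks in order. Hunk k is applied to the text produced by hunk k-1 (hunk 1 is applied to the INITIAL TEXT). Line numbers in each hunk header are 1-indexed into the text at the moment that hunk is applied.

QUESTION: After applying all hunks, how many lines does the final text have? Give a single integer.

Answer: 8

Derivation:
Hunk 1: at line 8 remove [qai,uzfk,lhbk] add [mwrly,qlwn] -> 11 lines: tck tpzn ehje fbyot hvwn wee qixnw gyfc mwrly qlwn zua
Hunk 2: at line 4 remove [wee,qixnw,gyfc] add [gnsmx,owo,pgq] -> 11 lines: tck tpzn ehje fbyot hvwn gnsmx owo pgq mwrly qlwn zua
Hunk 3: at line 6 remove [owo,pgq,mwrly] add [mjwx,gwt,zcjio] -> 11 lines: tck tpzn ehje fbyot hvwn gnsmx mjwx gwt zcjio qlwn zua
Hunk 4: at line 3 remove [hvwn,gnsmx] add [kholo,ixln] -> 11 lines: tck tpzn ehje fbyot kholo ixln mjwx gwt zcjio qlwn zua
Hunk 5: at line 2 remove [ehje,fbyot,kholo] add [scw,itf] -> 10 lines: tck tpzn scw itf ixln mjwx gwt zcjio qlwn zua
Hunk 6: at line 7 remove [zcjio,qlwn] add [evn,wozzq] -> 10 lines: tck tpzn scw itf ixln mjwx gwt evn wozzq zua
Hunk 7: at line 5 remove [mjwx,gwt,evn] add [dagz] -> 8 lines: tck tpzn scw itf ixln dagz wozzq zua
Final line count: 8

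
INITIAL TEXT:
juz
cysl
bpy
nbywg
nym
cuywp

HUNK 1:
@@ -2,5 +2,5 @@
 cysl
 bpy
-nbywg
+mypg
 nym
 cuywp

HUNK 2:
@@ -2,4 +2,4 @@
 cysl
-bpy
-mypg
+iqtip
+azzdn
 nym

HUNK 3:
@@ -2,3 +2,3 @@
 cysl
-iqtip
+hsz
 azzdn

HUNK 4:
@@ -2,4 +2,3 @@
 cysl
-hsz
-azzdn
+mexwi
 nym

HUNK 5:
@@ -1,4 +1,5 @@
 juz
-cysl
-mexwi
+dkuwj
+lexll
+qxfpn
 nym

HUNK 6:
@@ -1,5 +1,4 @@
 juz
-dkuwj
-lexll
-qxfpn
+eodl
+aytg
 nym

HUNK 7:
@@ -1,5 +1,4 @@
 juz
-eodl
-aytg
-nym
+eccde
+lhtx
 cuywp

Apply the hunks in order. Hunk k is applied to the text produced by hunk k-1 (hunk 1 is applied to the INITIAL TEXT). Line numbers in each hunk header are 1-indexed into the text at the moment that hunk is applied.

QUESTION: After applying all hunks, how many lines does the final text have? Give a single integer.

Answer: 4

Derivation:
Hunk 1: at line 2 remove [nbywg] add [mypg] -> 6 lines: juz cysl bpy mypg nym cuywp
Hunk 2: at line 2 remove [bpy,mypg] add [iqtip,azzdn] -> 6 lines: juz cysl iqtip azzdn nym cuywp
Hunk 3: at line 2 remove [iqtip] add [hsz] -> 6 lines: juz cysl hsz azzdn nym cuywp
Hunk 4: at line 2 remove [hsz,azzdn] add [mexwi] -> 5 lines: juz cysl mexwi nym cuywp
Hunk 5: at line 1 remove [cysl,mexwi] add [dkuwj,lexll,qxfpn] -> 6 lines: juz dkuwj lexll qxfpn nym cuywp
Hunk 6: at line 1 remove [dkuwj,lexll,qxfpn] add [eodl,aytg] -> 5 lines: juz eodl aytg nym cuywp
Hunk 7: at line 1 remove [eodl,aytg,nym] add [eccde,lhtx] -> 4 lines: juz eccde lhtx cuywp
Final line count: 4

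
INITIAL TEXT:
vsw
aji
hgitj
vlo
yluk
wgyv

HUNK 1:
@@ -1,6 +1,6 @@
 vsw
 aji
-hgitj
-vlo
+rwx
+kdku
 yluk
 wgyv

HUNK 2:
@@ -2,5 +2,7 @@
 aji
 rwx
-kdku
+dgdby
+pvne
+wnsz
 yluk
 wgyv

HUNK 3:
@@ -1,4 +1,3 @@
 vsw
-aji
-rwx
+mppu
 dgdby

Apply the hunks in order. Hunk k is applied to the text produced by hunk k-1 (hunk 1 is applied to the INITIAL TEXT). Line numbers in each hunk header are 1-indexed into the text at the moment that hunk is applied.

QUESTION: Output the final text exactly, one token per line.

Answer: vsw
mppu
dgdby
pvne
wnsz
yluk
wgyv

Derivation:
Hunk 1: at line 1 remove [hgitj,vlo] add [rwx,kdku] -> 6 lines: vsw aji rwx kdku yluk wgyv
Hunk 2: at line 2 remove [kdku] add [dgdby,pvne,wnsz] -> 8 lines: vsw aji rwx dgdby pvne wnsz yluk wgyv
Hunk 3: at line 1 remove [aji,rwx] add [mppu] -> 7 lines: vsw mppu dgdby pvne wnsz yluk wgyv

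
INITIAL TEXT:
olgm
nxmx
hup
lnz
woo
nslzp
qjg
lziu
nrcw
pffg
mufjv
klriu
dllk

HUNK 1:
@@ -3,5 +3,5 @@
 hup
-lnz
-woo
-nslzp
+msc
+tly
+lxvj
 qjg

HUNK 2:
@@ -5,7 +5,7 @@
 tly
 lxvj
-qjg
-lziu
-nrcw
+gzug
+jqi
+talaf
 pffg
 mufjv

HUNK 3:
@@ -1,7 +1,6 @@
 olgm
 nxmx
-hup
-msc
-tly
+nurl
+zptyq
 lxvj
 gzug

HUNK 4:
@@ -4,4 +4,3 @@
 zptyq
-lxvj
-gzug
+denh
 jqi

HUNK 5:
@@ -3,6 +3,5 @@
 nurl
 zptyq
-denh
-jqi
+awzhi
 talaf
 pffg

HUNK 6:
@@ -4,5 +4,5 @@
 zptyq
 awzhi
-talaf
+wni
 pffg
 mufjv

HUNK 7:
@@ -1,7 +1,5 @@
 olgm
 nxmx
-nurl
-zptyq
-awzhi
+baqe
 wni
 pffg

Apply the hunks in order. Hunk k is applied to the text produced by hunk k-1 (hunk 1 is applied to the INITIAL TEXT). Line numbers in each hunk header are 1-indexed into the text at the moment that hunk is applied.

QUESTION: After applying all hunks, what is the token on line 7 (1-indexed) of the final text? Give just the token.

Hunk 1: at line 3 remove [lnz,woo,nslzp] add [msc,tly,lxvj] -> 13 lines: olgm nxmx hup msc tly lxvj qjg lziu nrcw pffg mufjv klriu dllk
Hunk 2: at line 5 remove [qjg,lziu,nrcw] add [gzug,jqi,talaf] -> 13 lines: olgm nxmx hup msc tly lxvj gzug jqi talaf pffg mufjv klriu dllk
Hunk 3: at line 1 remove [hup,msc,tly] add [nurl,zptyq] -> 12 lines: olgm nxmx nurl zptyq lxvj gzug jqi talaf pffg mufjv klriu dllk
Hunk 4: at line 4 remove [lxvj,gzug] add [denh] -> 11 lines: olgm nxmx nurl zptyq denh jqi talaf pffg mufjv klriu dllk
Hunk 5: at line 3 remove [denh,jqi] add [awzhi] -> 10 lines: olgm nxmx nurl zptyq awzhi talaf pffg mufjv klriu dllk
Hunk 6: at line 4 remove [talaf] add [wni] -> 10 lines: olgm nxmx nurl zptyq awzhi wni pffg mufjv klriu dllk
Hunk 7: at line 1 remove [nurl,zptyq,awzhi] add [baqe] -> 8 lines: olgm nxmx baqe wni pffg mufjv klriu dllk
Final line 7: klriu

Answer: klriu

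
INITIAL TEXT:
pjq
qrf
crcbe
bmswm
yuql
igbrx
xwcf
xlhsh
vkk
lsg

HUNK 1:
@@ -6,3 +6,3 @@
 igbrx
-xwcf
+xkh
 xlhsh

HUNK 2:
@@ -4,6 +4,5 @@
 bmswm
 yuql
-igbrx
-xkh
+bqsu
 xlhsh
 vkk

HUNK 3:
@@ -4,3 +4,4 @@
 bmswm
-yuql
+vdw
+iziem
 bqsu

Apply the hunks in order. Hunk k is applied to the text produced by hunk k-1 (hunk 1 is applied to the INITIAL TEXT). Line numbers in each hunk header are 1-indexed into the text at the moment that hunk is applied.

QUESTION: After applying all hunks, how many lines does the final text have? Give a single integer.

Hunk 1: at line 6 remove [xwcf] add [xkh] -> 10 lines: pjq qrf crcbe bmswm yuql igbrx xkh xlhsh vkk lsg
Hunk 2: at line 4 remove [igbrx,xkh] add [bqsu] -> 9 lines: pjq qrf crcbe bmswm yuql bqsu xlhsh vkk lsg
Hunk 3: at line 4 remove [yuql] add [vdw,iziem] -> 10 lines: pjq qrf crcbe bmswm vdw iziem bqsu xlhsh vkk lsg
Final line count: 10

Answer: 10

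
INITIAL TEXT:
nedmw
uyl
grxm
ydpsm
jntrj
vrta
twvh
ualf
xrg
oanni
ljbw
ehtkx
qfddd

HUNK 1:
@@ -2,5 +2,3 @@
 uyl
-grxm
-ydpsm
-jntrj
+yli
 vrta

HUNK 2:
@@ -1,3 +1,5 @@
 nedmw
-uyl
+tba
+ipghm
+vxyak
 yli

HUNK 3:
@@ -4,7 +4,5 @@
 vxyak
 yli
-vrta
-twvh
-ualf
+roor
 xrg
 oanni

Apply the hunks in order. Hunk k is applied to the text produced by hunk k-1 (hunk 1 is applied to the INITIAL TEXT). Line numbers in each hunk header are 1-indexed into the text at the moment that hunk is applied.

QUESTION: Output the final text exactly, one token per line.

Hunk 1: at line 2 remove [grxm,ydpsm,jntrj] add [yli] -> 11 lines: nedmw uyl yli vrta twvh ualf xrg oanni ljbw ehtkx qfddd
Hunk 2: at line 1 remove [uyl] add [tba,ipghm,vxyak] -> 13 lines: nedmw tba ipghm vxyak yli vrta twvh ualf xrg oanni ljbw ehtkx qfddd
Hunk 3: at line 4 remove [vrta,twvh,ualf] add [roor] -> 11 lines: nedmw tba ipghm vxyak yli roor xrg oanni ljbw ehtkx qfddd

Answer: nedmw
tba
ipghm
vxyak
yli
roor
xrg
oanni
ljbw
ehtkx
qfddd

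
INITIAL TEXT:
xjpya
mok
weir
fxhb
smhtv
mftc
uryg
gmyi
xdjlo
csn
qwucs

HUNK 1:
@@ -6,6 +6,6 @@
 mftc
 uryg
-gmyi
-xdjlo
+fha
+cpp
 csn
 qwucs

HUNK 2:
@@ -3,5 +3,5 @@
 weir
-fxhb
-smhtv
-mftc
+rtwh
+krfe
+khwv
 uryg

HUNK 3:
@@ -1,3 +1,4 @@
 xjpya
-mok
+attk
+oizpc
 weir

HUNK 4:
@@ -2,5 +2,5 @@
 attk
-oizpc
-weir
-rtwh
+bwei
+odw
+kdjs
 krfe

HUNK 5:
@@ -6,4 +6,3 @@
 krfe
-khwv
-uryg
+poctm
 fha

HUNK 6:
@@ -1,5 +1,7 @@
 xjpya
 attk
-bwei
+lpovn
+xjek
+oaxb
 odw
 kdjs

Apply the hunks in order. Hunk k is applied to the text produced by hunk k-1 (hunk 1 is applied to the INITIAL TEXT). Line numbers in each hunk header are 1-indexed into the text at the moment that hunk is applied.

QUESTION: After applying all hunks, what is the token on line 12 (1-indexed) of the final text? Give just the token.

Answer: csn

Derivation:
Hunk 1: at line 6 remove [gmyi,xdjlo] add [fha,cpp] -> 11 lines: xjpya mok weir fxhb smhtv mftc uryg fha cpp csn qwucs
Hunk 2: at line 3 remove [fxhb,smhtv,mftc] add [rtwh,krfe,khwv] -> 11 lines: xjpya mok weir rtwh krfe khwv uryg fha cpp csn qwucs
Hunk 3: at line 1 remove [mok] add [attk,oizpc] -> 12 lines: xjpya attk oizpc weir rtwh krfe khwv uryg fha cpp csn qwucs
Hunk 4: at line 2 remove [oizpc,weir,rtwh] add [bwei,odw,kdjs] -> 12 lines: xjpya attk bwei odw kdjs krfe khwv uryg fha cpp csn qwucs
Hunk 5: at line 6 remove [khwv,uryg] add [poctm] -> 11 lines: xjpya attk bwei odw kdjs krfe poctm fha cpp csn qwucs
Hunk 6: at line 1 remove [bwei] add [lpovn,xjek,oaxb] -> 13 lines: xjpya attk lpovn xjek oaxb odw kdjs krfe poctm fha cpp csn qwucs
Final line 12: csn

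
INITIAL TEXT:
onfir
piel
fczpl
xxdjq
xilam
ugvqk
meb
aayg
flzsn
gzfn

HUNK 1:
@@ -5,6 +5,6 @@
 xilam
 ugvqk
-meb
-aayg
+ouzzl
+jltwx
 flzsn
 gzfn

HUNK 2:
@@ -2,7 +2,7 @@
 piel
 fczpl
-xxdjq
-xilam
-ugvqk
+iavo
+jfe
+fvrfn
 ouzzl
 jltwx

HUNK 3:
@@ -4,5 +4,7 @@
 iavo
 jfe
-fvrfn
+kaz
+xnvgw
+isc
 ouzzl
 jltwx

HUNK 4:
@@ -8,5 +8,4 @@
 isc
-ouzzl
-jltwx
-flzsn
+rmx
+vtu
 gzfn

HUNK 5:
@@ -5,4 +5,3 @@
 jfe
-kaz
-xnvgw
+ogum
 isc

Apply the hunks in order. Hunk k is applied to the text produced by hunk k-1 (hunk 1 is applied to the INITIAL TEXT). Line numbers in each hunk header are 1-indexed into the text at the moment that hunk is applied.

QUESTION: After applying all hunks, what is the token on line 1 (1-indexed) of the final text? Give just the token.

Answer: onfir

Derivation:
Hunk 1: at line 5 remove [meb,aayg] add [ouzzl,jltwx] -> 10 lines: onfir piel fczpl xxdjq xilam ugvqk ouzzl jltwx flzsn gzfn
Hunk 2: at line 2 remove [xxdjq,xilam,ugvqk] add [iavo,jfe,fvrfn] -> 10 lines: onfir piel fczpl iavo jfe fvrfn ouzzl jltwx flzsn gzfn
Hunk 3: at line 4 remove [fvrfn] add [kaz,xnvgw,isc] -> 12 lines: onfir piel fczpl iavo jfe kaz xnvgw isc ouzzl jltwx flzsn gzfn
Hunk 4: at line 8 remove [ouzzl,jltwx,flzsn] add [rmx,vtu] -> 11 lines: onfir piel fczpl iavo jfe kaz xnvgw isc rmx vtu gzfn
Hunk 5: at line 5 remove [kaz,xnvgw] add [ogum] -> 10 lines: onfir piel fczpl iavo jfe ogum isc rmx vtu gzfn
Final line 1: onfir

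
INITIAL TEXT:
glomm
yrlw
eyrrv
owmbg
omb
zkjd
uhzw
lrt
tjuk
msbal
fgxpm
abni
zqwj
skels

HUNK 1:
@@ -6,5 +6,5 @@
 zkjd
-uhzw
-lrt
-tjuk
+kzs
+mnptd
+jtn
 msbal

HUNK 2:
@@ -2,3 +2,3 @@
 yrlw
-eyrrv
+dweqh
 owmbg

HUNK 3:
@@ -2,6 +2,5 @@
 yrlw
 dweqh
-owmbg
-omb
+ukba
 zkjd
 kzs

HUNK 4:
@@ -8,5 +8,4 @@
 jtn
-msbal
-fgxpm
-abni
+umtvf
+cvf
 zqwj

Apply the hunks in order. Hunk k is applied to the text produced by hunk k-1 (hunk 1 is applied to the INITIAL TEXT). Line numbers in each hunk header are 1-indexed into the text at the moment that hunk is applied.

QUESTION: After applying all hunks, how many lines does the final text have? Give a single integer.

Hunk 1: at line 6 remove [uhzw,lrt,tjuk] add [kzs,mnptd,jtn] -> 14 lines: glomm yrlw eyrrv owmbg omb zkjd kzs mnptd jtn msbal fgxpm abni zqwj skels
Hunk 2: at line 2 remove [eyrrv] add [dweqh] -> 14 lines: glomm yrlw dweqh owmbg omb zkjd kzs mnptd jtn msbal fgxpm abni zqwj skels
Hunk 3: at line 2 remove [owmbg,omb] add [ukba] -> 13 lines: glomm yrlw dweqh ukba zkjd kzs mnptd jtn msbal fgxpm abni zqwj skels
Hunk 4: at line 8 remove [msbal,fgxpm,abni] add [umtvf,cvf] -> 12 lines: glomm yrlw dweqh ukba zkjd kzs mnptd jtn umtvf cvf zqwj skels
Final line count: 12

Answer: 12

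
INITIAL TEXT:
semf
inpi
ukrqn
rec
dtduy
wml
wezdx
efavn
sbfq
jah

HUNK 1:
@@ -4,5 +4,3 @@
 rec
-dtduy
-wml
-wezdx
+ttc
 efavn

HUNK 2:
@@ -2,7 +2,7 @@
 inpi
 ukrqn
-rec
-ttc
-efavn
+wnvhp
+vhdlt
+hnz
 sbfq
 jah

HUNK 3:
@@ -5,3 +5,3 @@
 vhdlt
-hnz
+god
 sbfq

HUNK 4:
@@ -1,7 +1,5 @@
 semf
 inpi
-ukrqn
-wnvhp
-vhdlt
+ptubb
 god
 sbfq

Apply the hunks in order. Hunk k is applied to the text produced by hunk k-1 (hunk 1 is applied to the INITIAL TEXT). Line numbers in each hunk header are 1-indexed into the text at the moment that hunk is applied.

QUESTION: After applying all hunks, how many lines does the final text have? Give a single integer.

Hunk 1: at line 4 remove [dtduy,wml,wezdx] add [ttc] -> 8 lines: semf inpi ukrqn rec ttc efavn sbfq jah
Hunk 2: at line 2 remove [rec,ttc,efavn] add [wnvhp,vhdlt,hnz] -> 8 lines: semf inpi ukrqn wnvhp vhdlt hnz sbfq jah
Hunk 3: at line 5 remove [hnz] add [god] -> 8 lines: semf inpi ukrqn wnvhp vhdlt god sbfq jah
Hunk 4: at line 1 remove [ukrqn,wnvhp,vhdlt] add [ptubb] -> 6 lines: semf inpi ptubb god sbfq jah
Final line count: 6

Answer: 6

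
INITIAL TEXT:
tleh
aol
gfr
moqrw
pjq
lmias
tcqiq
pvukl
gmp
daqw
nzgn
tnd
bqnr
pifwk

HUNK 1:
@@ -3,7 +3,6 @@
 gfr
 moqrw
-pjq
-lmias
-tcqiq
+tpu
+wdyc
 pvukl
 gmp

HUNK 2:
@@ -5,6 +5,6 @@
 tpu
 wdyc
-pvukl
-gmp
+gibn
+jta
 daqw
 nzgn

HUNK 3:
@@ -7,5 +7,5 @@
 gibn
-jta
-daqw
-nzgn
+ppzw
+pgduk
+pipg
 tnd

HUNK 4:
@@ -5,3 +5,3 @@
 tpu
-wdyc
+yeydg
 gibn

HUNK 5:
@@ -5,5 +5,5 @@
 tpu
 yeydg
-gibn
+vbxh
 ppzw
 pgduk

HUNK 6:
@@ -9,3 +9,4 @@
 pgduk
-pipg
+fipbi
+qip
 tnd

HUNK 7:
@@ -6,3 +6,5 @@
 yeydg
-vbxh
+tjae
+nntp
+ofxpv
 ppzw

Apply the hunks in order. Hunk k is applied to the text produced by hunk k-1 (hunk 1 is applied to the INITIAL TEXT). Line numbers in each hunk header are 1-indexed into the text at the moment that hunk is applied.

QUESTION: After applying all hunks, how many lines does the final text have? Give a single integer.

Answer: 16

Derivation:
Hunk 1: at line 3 remove [pjq,lmias,tcqiq] add [tpu,wdyc] -> 13 lines: tleh aol gfr moqrw tpu wdyc pvukl gmp daqw nzgn tnd bqnr pifwk
Hunk 2: at line 5 remove [pvukl,gmp] add [gibn,jta] -> 13 lines: tleh aol gfr moqrw tpu wdyc gibn jta daqw nzgn tnd bqnr pifwk
Hunk 3: at line 7 remove [jta,daqw,nzgn] add [ppzw,pgduk,pipg] -> 13 lines: tleh aol gfr moqrw tpu wdyc gibn ppzw pgduk pipg tnd bqnr pifwk
Hunk 4: at line 5 remove [wdyc] add [yeydg] -> 13 lines: tleh aol gfr moqrw tpu yeydg gibn ppzw pgduk pipg tnd bqnr pifwk
Hunk 5: at line 5 remove [gibn] add [vbxh] -> 13 lines: tleh aol gfr moqrw tpu yeydg vbxh ppzw pgduk pipg tnd bqnr pifwk
Hunk 6: at line 9 remove [pipg] add [fipbi,qip] -> 14 lines: tleh aol gfr moqrw tpu yeydg vbxh ppzw pgduk fipbi qip tnd bqnr pifwk
Hunk 7: at line 6 remove [vbxh] add [tjae,nntp,ofxpv] -> 16 lines: tleh aol gfr moqrw tpu yeydg tjae nntp ofxpv ppzw pgduk fipbi qip tnd bqnr pifwk
Final line count: 16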